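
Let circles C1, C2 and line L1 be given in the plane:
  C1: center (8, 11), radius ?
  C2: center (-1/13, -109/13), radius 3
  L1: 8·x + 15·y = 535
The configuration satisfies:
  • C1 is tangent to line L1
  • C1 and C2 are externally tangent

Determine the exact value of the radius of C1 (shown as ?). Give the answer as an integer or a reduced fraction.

1. [C1‖L1]  r_C1² − 324 = 0  ⇒  r_C1 = 18 (r>0 drops 1)
2. [ext C1·C2]  r_C1² + 6r_C1 − 432 = 0  ⇒  r_C1 = 18 (r>0 drops 1)

18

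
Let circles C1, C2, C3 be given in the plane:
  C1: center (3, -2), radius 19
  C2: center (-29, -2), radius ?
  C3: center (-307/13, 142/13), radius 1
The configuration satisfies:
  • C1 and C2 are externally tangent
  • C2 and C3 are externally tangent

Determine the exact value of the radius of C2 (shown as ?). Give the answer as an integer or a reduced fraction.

13

1. [ext C1·C2]  r_C2² + 38r_C2 − 663 = 0  ⇒  r_C2 = 13 (r>0 drops 1)
2. [ext C2·C3]  r_C2² + 2r_C2 − 195 = 0  ⇒  r_C2 = 13 (r>0 drops 1)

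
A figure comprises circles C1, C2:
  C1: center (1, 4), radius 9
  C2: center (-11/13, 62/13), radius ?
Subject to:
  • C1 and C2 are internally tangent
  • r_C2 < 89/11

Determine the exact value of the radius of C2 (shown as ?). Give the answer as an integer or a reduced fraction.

7

1. [int C1,C2]  r_C2² − 18r_C2 + 77 = 0  ⇒  r_C2 = 7 or 11
2. given r_C2 < 89/11: keep 7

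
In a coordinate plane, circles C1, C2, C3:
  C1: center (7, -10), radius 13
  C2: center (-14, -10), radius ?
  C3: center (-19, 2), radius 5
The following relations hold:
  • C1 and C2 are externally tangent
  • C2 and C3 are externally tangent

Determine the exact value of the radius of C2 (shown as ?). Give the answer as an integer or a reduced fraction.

1. [ext C1·C2]  r_C2² + 26r_C2 − 272 = 0  ⇒  r_C2 = 8 (r>0 drops 1)
2. [ext C2·C3]  r_C2² + 10r_C2 − 144 = 0  ⇒  r_C2 = 8 (r>0 drops 1)

8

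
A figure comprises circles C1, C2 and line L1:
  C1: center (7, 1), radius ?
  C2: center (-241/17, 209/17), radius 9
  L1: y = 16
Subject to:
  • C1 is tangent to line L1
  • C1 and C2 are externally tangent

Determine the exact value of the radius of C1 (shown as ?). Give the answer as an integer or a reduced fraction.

15

1. [C1‖L1]  r_C1² − 225 = 0  ⇒  r_C1 = 15 (r>0 drops 1)
2. [ext C1·C2]  r_C1² + 18r_C1 − 495 = 0  ⇒  r_C1 = 15 (r>0 drops 1)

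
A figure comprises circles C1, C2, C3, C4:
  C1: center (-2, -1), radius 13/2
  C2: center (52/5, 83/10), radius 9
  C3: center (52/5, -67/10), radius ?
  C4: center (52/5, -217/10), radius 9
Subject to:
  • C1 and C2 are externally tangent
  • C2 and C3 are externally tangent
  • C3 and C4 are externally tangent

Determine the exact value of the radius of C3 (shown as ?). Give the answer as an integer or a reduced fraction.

1. [ext C2·C3]  r_C3² + 18r_C3 − 144 = 0  ⇒  r_C3 = 6 (r>0 drops 1)
2. [ext C3·C4]  r_C3² + 18r_C3 − 144 = 0  ⇒  r_C3 = 6 (r>0 drops 1)

6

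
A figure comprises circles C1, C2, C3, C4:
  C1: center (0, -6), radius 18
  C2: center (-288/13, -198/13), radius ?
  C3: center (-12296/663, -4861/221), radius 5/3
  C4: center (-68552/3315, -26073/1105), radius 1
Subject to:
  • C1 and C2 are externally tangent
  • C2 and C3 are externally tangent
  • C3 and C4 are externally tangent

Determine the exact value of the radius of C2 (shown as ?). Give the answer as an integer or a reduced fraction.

1. [ext C1·C2]  r_C2² + 36r_C2 − 252 = 0  ⇒  r_C2 = 6 (r>0 drops 1)
2. [ext C2·C3]  r_C2² + (10/3)r_C2 − 56 = 0  ⇒  r_C2 = 6 (r>0 drops 1)

6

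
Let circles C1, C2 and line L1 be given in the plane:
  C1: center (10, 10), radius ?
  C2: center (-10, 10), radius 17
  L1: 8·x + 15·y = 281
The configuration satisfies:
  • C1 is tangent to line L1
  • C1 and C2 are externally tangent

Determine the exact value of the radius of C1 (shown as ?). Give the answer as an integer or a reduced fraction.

3

1. [C1‖L1]  r_C1² − 9 = 0  ⇒  r_C1 = 3 (r>0 drops 1)
2. [ext C1·C2]  r_C1² + 34r_C1 − 111 = 0  ⇒  r_C1 = 3 (r>0 drops 1)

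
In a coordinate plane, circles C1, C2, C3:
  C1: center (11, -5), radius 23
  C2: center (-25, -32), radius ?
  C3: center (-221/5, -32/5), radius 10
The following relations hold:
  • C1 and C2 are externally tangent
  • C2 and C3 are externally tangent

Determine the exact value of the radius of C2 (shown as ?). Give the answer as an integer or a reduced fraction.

1. [ext C1·C2]  r_C2² + 46r_C2 − 1496 = 0  ⇒  r_C2 = 22 (r>0 drops 1)
2. [ext C2·C3]  r_C2² + 20r_C2 − 924 = 0  ⇒  r_C2 = 22 (r>0 drops 1)

22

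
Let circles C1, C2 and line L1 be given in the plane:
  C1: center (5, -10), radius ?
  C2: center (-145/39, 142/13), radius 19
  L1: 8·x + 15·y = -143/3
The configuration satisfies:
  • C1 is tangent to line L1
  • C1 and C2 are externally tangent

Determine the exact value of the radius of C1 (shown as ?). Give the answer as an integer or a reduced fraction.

11/3

1. [C1‖L1]  r_C1² − 121/9 = 0  ⇒  r_C1 = 11/3 (r>0 drops 1)
2. [ext C1·C2]  r_C1² + 38r_C1 − 1375/9 = 0  ⇒  r_C1 = 11/3 (r>0 drops 1)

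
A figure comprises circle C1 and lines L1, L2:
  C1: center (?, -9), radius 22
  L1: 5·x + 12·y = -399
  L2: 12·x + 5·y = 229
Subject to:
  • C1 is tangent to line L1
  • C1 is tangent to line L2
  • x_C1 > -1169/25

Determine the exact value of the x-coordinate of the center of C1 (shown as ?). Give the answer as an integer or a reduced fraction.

1. [C1‖L1]  x_C1² + (582/5)x_C1 + 577/5 = 0  ⇒  x_C1 = -577/5 or -1
2. [C1‖L2]  x_C1² − (137/3)x_C1 − 140/3 = 0  ⇒  x_C1 = -1 or 140/3

-1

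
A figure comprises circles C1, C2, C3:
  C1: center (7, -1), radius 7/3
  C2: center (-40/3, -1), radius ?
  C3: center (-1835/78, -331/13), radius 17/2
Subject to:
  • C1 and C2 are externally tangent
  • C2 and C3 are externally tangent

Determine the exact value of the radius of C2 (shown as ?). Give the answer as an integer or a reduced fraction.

18

1. [ext C1·C2]  r_C2² + (14/3)r_C2 − 408 = 0  ⇒  r_C2 = 18 (r>0 drops 1)
2. [ext C2·C3]  r_C2² + 17r_C2 − 630 = 0  ⇒  r_C2 = 18 (r>0 drops 1)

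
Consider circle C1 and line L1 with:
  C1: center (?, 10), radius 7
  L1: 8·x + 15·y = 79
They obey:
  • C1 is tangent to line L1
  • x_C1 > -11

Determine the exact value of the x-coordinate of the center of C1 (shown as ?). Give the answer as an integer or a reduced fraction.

1. [C1‖L1]  x_C1² + (71/4)x_C1 − 285/2 = 0  ⇒  x_C1 = -95/4 or 6
2. given x_C1 > -11: keep 6

6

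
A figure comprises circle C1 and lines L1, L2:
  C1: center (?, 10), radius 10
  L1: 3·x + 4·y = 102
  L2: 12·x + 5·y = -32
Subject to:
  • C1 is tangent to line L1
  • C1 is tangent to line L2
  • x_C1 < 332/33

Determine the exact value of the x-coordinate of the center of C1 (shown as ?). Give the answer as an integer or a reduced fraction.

1. [C1‖L1]  x_C1² − (124/3)x_C1 + 448/3 = 0  ⇒  x_C1 = 4 or 112/3
2. [C1‖L2]  x_C1² + (41/3)x_C1 − 212/3 = 0  ⇒  x_C1 = -53/3 or 4

4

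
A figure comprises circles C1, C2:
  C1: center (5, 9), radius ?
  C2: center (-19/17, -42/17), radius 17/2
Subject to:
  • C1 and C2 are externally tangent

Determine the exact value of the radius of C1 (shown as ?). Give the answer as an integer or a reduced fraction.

9/2

1. [ext C1·C2]  r_C1² + 17r_C1 − 387/4 = 0  ⇒  r_C1 = 9/2 (r>0 drops 1)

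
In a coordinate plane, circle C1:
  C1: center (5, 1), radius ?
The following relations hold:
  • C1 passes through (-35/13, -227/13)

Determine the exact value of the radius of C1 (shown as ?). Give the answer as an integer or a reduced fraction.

20

1. [C1∋P]  r_C1² − 400 = 0  ⇒  r_C1 = 20 (r>0 drops 1)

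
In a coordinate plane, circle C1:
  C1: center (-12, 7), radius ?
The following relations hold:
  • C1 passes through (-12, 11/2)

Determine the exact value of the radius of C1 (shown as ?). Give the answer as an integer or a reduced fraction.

1. [C1∋P]  r_C1² − 9/4 = 0  ⇒  r_C1 = 3/2 (r>0 drops 1)

3/2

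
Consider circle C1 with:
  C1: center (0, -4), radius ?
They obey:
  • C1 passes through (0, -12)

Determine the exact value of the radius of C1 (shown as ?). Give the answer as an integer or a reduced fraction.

8

1. [C1∋P]  r_C1² − 64 = 0  ⇒  r_C1 = 8 (r>0 drops 1)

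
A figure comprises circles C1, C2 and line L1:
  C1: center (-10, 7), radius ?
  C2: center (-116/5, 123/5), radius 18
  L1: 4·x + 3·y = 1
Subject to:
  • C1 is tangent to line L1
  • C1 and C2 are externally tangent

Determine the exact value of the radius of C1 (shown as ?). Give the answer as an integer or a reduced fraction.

1. [C1‖L1]  r_C1² − 16 = 0  ⇒  r_C1 = 4 (r>0 drops 1)
2. [ext C1·C2]  r_C1² + 36r_C1 − 160 = 0  ⇒  r_C1 = 4 (r>0 drops 1)

4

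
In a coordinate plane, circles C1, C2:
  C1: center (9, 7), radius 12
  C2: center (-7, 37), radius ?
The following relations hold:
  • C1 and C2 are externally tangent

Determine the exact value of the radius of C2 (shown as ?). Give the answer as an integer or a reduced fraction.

1. [ext C1·C2]  r_C2² + 24r_C2 − 1012 = 0  ⇒  r_C2 = 22 (r>0 drops 1)

22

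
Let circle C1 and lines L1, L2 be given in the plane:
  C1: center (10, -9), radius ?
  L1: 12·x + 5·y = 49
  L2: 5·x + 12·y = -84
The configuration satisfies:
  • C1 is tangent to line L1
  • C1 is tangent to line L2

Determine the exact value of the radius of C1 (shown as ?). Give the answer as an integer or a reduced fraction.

2

1. [C1‖L1]  r_C1² − 4 = 0  ⇒  r_C1 = 2 (r>0 drops 1)
2. [C1‖L2]  r_C1² − 4 = 0  ⇒  r_C1 = 2 (r>0 drops 1)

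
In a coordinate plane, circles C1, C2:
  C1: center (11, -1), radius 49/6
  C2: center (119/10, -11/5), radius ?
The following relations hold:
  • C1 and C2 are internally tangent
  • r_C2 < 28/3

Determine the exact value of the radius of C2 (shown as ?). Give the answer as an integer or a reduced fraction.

20/3

1. [int C1,C2]  r_C2² − (49/3)r_C2 + 580/9 = 0  ⇒  r_C2 = 20/3 or 29/3
2. given r_C2 < 28/3: keep 20/3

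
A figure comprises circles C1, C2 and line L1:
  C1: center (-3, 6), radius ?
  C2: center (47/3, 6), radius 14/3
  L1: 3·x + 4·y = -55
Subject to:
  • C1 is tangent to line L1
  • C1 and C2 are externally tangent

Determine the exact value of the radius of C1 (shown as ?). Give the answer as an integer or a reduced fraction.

14

1. [C1‖L1]  r_C1² − 196 = 0  ⇒  r_C1 = 14 (r>0 drops 1)
2. [ext C1·C2]  r_C1² + (28/3)r_C1 − 980/3 = 0  ⇒  r_C1 = 14 (r>0 drops 1)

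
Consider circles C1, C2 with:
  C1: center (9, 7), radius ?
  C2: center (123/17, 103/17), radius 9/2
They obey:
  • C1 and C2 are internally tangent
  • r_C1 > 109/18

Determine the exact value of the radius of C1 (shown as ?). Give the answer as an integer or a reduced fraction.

1. [int C1,C2]  r_C1² − 9r_C1 + 65/4 = 0  ⇒  r_C1 = 5/2 or 13/2
2. given r_C1 > 109/18: keep 13/2

13/2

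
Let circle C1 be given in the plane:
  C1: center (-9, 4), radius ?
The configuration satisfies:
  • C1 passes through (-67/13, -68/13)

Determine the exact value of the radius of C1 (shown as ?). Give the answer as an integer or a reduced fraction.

10

1. [C1∋P]  r_C1² − 100 = 0  ⇒  r_C1 = 10 (r>0 drops 1)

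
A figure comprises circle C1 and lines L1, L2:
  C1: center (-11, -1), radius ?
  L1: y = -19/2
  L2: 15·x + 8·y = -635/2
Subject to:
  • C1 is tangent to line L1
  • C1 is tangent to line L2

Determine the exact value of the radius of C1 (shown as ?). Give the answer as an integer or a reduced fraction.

1. [C1‖L1]  r_C1² − 289/4 = 0  ⇒  r_C1 = 17/2 (r>0 drops 1)
2. [C1‖L2]  r_C1² − 289/4 = 0  ⇒  r_C1 = 17/2 (r>0 drops 1)

17/2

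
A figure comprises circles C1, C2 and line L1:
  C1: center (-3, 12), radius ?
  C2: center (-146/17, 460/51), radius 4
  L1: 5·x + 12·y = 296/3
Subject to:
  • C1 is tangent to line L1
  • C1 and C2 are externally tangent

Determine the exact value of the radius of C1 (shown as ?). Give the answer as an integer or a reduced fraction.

7/3

1. [C1‖L1]  r_C1² − 49/9 = 0  ⇒  r_C1 = 7/3 (r>0 drops 1)
2. [ext C1·C2]  r_C1² + 8r_C1 − 217/9 = 0  ⇒  r_C1 = 7/3 (r>0 drops 1)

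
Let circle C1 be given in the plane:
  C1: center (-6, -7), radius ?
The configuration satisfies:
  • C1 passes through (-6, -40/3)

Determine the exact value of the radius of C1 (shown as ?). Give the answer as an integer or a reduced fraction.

1. [C1∋P]  r_C1² − 361/9 = 0  ⇒  r_C1 = 19/3 (r>0 drops 1)

19/3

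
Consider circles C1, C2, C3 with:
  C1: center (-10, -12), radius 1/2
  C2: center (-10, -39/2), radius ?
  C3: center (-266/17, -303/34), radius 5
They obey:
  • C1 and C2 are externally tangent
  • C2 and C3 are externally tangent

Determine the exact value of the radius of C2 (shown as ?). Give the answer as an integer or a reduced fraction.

7

1. [ext C1·C2]  r_C2² + 1r_C2 − 56 = 0  ⇒  r_C2 = 7 (r>0 drops 1)
2. [ext C2·C3]  r_C2² + 10r_C2 − 119 = 0  ⇒  r_C2 = 7 (r>0 drops 1)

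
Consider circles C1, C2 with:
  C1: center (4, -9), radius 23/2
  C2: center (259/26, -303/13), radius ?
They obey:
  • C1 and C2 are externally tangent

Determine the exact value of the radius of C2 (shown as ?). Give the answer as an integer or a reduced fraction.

1. [ext C1·C2]  r_C2² + 23r_C2 − 108 = 0  ⇒  r_C2 = 4 (r>0 drops 1)

4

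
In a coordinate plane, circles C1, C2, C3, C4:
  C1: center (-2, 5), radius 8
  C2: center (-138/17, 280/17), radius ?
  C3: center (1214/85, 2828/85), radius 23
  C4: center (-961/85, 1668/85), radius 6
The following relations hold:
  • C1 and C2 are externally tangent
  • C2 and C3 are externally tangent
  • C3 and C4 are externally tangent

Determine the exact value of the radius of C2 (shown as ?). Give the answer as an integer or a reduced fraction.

5

1. [ext C1·C2]  r_C2² + 16r_C2 − 105 = 0  ⇒  r_C2 = 5 (r>0 drops 1)
2. [ext C2·C3]  r_C2² + 46r_C2 − 255 = 0  ⇒  r_C2 = 5 (r>0 drops 1)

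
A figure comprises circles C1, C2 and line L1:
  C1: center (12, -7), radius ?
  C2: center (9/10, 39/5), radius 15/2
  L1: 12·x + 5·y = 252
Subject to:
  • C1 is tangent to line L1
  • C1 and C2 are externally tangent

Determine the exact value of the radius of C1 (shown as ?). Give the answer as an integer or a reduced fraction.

1. [C1‖L1]  r_C1² − 121 = 0  ⇒  r_C1 = 11 (r>0 drops 1)
2. [ext C1·C2]  r_C1² + 15r_C1 − 286 = 0  ⇒  r_C1 = 11 (r>0 drops 1)

11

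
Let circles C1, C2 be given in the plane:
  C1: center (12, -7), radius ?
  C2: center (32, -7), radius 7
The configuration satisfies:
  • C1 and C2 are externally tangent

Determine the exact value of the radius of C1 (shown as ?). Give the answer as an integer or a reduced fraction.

1. [ext C1·C2]  r_C1² + 14r_C1 − 351 = 0  ⇒  r_C1 = 13 (r>0 drops 1)

13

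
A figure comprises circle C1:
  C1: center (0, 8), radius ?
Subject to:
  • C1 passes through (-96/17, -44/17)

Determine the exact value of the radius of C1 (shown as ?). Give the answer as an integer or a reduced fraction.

12

1. [C1∋P]  r_C1² − 144 = 0  ⇒  r_C1 = 12 (r>0 drops 1)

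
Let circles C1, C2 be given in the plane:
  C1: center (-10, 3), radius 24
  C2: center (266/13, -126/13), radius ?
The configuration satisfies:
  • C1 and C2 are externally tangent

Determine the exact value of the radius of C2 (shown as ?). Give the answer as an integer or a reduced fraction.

9

1. [ext C1·C2]  r_C2² + 48r_C2 − 513 = 0  ⇒  r_C2 = 9 (r>0 drops 1)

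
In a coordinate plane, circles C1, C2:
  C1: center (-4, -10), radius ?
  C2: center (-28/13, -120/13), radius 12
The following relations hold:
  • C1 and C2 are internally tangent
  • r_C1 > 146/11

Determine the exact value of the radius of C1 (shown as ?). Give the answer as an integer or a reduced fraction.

1. [int C1,C2]  r_C1² − 24r_C1 + 140 = 0  ⇒  r_C1 = 10 or 14
2. given r_C1 > 146/11: keep 14

14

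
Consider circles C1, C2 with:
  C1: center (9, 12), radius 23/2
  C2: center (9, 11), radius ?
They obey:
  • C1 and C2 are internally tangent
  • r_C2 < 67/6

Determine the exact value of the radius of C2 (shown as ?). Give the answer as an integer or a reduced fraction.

21/2

1. [int C1,C2]  r_C2² − 23r_C2 + 525/4 = 0  ⇒  r_C2 = 21/2 or 25/2
2. given r_C2 < 67/6: keep 21/2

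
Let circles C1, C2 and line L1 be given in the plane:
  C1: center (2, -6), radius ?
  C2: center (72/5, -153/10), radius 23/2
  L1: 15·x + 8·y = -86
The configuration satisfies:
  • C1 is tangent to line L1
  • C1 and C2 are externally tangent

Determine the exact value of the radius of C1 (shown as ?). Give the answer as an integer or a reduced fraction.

1. [C1‖L1]  r_C1² − 16 = 0  ⇒  r_C1 = 4 (r>0 drops 1)
2. [ext C1·C2]  r_C1² + 23r_C1 − 108 = 0  ⇒  r_C1 = 4 (r>0 drops 1)

4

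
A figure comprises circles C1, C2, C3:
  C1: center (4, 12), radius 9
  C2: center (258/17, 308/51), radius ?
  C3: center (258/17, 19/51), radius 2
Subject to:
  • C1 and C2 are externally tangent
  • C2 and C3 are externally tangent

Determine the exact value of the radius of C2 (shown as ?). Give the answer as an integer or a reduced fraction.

11/3

1. [ext C1·C2]  r_C2² + 18r_C2 − 715/9 = 0  ⇒  r_C2 = 11/3 (r>0 drops 1)
2. [ext C2·C3]  r_C2² + 4r_C2 − 253/9 = 0  ⇒  r_C2 = 11/3 (r>0 drops 1)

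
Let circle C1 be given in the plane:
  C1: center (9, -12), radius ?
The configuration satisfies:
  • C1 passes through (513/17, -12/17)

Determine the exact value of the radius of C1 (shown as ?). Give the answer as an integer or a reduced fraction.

24

1. [C1∋P]  r_C1² − 576 = 0  ⇒  r_C1 = 24 (r>0 drops 1)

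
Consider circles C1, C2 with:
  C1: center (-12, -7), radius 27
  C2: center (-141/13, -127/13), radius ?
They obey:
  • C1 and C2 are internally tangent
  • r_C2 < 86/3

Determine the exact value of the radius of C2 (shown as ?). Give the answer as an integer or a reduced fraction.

24

1. [int C1,C2]  r_C2² − 54r_C2 + 720 = 0  ⇒  r_C2 = 24 or 30
2. given r_C2 < 86/3: keep 24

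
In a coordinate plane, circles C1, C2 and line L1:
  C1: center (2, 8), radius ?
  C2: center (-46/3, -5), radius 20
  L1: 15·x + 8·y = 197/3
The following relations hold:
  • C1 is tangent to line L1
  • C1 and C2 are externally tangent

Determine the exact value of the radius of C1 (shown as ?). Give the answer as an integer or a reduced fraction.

5/3

1. [C1‖L1]  r_C1² − 25/9 = 0  ⇒  r_C1 = 5/3 (r>0 drops 1)
2. [ext C1·C2]  r_C1² + 40r_C1 − 625/9 = 0  ⇒  r_C1 = 5/3 (r>0 drops 1)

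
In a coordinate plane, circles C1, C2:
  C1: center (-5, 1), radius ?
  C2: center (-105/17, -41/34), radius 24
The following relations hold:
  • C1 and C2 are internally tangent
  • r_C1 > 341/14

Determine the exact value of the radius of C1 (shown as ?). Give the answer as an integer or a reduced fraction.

1. [int C1,C2]  r_C1² − 48r_C1 + 2279/4 = 0  ⇒  r_C1 = 43/2 or 53/2
2. given r_C1 > 341/14: keep 53/2

53/2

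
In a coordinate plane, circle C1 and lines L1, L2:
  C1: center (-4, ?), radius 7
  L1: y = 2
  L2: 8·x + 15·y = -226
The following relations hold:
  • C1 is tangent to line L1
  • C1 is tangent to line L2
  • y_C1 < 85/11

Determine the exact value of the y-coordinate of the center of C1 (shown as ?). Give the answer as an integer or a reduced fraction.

1. [C1‖L1]  y_C1² − 4y_C1 − 45 = 0  ⇒  y_C1 = -5 or 9
2. [C1‖L2]  y_C1² + (388/15)y_C1 + 313/3 = 0  ⇒  y_C1 = -313/15 or -5

-5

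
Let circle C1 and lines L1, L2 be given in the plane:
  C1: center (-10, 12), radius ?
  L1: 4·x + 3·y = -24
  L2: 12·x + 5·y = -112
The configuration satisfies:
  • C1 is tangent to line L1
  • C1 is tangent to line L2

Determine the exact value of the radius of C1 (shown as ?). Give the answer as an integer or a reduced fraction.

4

1. [C1‖L1]  r_C1² − 16 = 0  ⇒  r_C1 = 4 (r>0 drops 1)
2. [C1‖L2]  r_C1² − 16 = 0  ⇒  r_C1 = 4 (r>0 drops 1)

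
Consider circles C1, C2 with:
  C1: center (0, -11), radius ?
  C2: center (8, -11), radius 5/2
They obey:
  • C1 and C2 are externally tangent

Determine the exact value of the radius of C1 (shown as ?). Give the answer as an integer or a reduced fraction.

11/2

1. [ext C1·C2]  r_C1² + 5r_C1 − 231/4 = 0  ⇒  r_C1 = 11/2 (r>0 drops 1)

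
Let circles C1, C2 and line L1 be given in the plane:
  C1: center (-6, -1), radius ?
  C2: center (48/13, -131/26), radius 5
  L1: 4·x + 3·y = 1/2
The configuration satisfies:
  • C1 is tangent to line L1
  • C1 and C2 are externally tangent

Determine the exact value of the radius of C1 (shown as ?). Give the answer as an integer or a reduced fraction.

11/2

1. [C1‖L1]  r_C1² − 121/4 = 0  ⇒  r_C1 = 11/2 (r>0 drops 1)
2. [ext C1·C2]  r_C1² + 10r_C1 − 341/4 = 0  ⇒  r_C1 = 11/2 (r>0 drops 1)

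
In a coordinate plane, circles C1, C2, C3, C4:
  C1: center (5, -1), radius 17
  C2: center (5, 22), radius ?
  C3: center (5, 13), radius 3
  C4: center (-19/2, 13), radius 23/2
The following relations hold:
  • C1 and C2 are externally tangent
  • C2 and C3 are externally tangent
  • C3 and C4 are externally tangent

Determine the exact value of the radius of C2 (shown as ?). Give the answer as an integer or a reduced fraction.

6

1. [ext C1·C2]  r_C2² + 34r_C2 − 240 = 0  ⇒  r_C2 = 6 (r>0 drops 1)
2. [ext C2·C3]  r_C2² + 6r_C2 − 72 = 0  ⇒  r_C2 = 6 (r>0 drops 1)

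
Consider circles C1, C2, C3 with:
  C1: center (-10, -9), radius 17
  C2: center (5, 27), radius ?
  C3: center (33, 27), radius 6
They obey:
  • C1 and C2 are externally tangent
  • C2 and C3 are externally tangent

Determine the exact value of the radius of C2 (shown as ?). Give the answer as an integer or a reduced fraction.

1. [ext C1·C2]  r_C2² + 34r_C2 − 1232 = 0  ⇒  r_C2 = 22 (r>0 drops 1)
2. [ext C2·C3]  r_C2² + 12r_C2 − 748 = 0  ⇒  r_C2 = 22 (r>0 drops 1)

22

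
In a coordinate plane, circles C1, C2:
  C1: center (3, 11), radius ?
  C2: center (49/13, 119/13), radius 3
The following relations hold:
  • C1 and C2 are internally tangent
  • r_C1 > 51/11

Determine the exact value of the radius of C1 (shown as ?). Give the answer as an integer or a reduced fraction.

5

1. [int C1,C2]  r_C1² − 6r_C1 + 5 = 0  ⇒  r_C1 = 1 or 5
2. given r_C1 > 51/11: keep 5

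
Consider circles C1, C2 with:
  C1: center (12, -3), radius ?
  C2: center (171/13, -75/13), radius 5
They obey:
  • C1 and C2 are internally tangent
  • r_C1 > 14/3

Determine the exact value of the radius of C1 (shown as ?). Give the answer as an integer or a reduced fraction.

1. [int C1,C2]  r_C1² − 10r_C1 + 16 = 0  ⇒  r_C1 = 2 or 8
2. given r_C1 > 14/3: keep 8

8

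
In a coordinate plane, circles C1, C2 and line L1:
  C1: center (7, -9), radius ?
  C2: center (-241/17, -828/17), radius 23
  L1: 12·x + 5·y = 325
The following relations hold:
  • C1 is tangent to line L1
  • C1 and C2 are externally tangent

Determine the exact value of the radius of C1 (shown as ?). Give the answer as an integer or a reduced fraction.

22

1. [C1‖L1]  r_C1² − 484 = 0  ⇒  r_C1 = 22 (r>0 drops 1)
2. [ext C1·C2]  r_C1² + 46r_C1 − 1496 = 0  ⇒  r_C1 = 22 (r>0 drops 1)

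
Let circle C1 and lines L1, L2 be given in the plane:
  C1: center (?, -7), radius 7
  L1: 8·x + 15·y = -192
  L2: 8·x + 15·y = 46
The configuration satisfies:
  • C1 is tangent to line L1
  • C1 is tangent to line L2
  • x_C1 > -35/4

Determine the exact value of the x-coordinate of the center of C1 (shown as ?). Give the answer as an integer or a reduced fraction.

1. [C1‖L1]  x_C1² + (87/4)x_C1 − 103 = 0  ⇒  x_C1 = -103/4 or 4
2. [C1‖L2]  x_C1² − (151/4)x_C1 + 135 = 0  ⇒  x_C1 = 4 or 135/4

4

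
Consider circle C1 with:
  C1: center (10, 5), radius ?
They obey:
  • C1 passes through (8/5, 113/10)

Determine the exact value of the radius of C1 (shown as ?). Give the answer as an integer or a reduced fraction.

21/2

1. [C1∋P]  r_C1² − 441/4 = 0  ⇒  r_C1 = 21/2 (r>0 drops 1)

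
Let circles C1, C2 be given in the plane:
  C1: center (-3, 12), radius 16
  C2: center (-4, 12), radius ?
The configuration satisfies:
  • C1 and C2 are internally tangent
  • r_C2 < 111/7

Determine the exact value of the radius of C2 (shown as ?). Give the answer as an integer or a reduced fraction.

15

1. [int C1,C2]  r_C2² − 32r_C2 + 255 = 0  ⇒  r_C2 = 15 or 17
2. given r_C2 < 111/7: keep 15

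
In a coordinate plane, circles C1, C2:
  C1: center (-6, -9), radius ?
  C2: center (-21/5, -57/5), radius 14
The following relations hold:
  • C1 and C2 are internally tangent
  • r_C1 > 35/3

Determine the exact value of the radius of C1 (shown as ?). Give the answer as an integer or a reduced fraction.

17

1. [int C1,C2]  r_C1² − 28r_C1 + 187 = 0  ⇒  r_C1 = 11 or 17
2. given r_C1 > 35/3: keep 17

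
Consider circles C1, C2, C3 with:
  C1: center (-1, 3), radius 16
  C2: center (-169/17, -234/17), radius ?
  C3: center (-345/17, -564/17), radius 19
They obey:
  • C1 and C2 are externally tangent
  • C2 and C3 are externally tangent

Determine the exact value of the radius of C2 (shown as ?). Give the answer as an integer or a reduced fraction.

3

1. [ext C1·C2]  r_C2² + 32r_C2 − 105 = 0  ⇒  r_C2 = 3 (r>0 drops 1)
2. [ext C2·C3]  r_C2² + 38r_C2 − 123 = 0  ⇒  r_C2 = 3 (r>0 drops 1)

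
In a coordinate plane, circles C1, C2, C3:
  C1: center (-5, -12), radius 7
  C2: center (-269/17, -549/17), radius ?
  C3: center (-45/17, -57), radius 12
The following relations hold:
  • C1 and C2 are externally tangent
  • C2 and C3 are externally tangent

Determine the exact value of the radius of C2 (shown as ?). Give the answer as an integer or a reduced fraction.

1. [ext C1·C2]  r_C2² + 14r_C2 − 480 = 0  ⇒  r_C2 = 16 (r>0 drops 1)
2. [ext C2·C3]  r_C2² + 24r_C2 − 640 = 0  ⇒  r_C2 = 16 (r>0 drops 1)

16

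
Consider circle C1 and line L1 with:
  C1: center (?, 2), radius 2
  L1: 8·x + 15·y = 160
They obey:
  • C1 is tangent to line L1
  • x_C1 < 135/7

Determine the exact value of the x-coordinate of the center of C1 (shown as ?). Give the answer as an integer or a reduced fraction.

12

1. [C1‖L1]  x_C1² − (65/2)x_C1 + 246 = 0  ⇒  x_C1 = 12 or 41/2
2. given x_C1 < 135/7: keep 12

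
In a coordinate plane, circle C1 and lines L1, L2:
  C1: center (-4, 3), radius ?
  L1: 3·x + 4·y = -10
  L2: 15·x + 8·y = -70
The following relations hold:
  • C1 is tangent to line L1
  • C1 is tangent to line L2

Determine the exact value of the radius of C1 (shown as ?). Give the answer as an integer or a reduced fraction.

2

1. [C1‖L1]  r_C1² − 4 = 0  ⇒  r_C1 = 2 (r>0 drops 1)
2. [C1‖L2]  r_C1² − 4 = 0  ⇒  r_C1 = 2 (r>0 drops 1)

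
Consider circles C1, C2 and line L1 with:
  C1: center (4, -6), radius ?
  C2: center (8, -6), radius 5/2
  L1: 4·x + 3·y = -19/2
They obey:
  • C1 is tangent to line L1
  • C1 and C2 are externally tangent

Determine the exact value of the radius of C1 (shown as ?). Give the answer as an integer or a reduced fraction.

3/2

1. [C1‖L1]  r_C1² − 9/4 = 0  ⇒  r_C1 = 3/2 (r>0 drops 1)
2. [ext C1·C2]  r_C1² + 5r_C1 − 39/4 = 0  ⇒  r_C1 = 3/2 (r>0 drops 1)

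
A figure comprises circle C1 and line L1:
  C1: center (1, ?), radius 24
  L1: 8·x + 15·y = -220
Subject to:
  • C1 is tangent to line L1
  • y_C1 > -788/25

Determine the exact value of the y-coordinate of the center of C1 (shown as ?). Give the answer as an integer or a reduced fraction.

1. [C1‖L1]  y_C1² + (152/5)y_C1 − 2544/5 = 0  ⇒  y_C1 = -212/5 or 12
2. given y_C1 > -788/25: keep 12

12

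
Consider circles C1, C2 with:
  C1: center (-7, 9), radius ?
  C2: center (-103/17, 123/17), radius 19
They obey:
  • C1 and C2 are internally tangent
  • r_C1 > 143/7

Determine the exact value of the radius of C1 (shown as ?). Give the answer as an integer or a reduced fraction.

1. [int C1,C2]  r_C1² − 38r_C1 + 357 = 0  ⇒  r_C1 = 17 or 21
2. given r_C1 > 143/7: keep 21

21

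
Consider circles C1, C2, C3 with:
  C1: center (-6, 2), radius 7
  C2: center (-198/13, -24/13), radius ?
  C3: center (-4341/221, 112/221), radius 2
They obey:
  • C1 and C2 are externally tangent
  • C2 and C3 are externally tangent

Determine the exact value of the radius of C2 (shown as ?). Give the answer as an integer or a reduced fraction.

3

1. [ext C1·C2]  r_C2² + 14r_C2 − 51 = 0  ⇒  r_C2 = 3 (r>0 drops 1)
2. [ext C2·C3]  r_C2² + 4r_C2 − 21 = 0  ⇒  r_C2 = 3 (r>0 drops 1)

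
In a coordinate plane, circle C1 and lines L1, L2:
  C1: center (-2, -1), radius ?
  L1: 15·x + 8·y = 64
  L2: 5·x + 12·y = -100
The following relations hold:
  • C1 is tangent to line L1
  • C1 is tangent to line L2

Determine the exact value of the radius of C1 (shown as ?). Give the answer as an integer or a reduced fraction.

1. [C1‖L1]  r_C1² − 36 = 0  ⇒  r_C1 = 6 (r>0 drops 1)
2. [C1‖L2]  r_C1² − 36 = 0  ⇒  r_C1 = 6 (r>0 drops 1)

6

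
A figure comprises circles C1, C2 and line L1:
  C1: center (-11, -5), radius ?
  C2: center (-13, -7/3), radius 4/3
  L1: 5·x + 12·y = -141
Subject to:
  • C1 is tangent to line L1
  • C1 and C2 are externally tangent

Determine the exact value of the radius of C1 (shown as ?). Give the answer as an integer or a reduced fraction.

2

1. [C1‖L1]  r_C1² − 4 = 0  ⇒  r_C1 = 2 (r>0 drops 1)
2. [ext C1·C2]  r_C1² + (8/3)r_C1 − 28/3 = 0  ⇒  r_C1 = 2 (r>0 drops 1)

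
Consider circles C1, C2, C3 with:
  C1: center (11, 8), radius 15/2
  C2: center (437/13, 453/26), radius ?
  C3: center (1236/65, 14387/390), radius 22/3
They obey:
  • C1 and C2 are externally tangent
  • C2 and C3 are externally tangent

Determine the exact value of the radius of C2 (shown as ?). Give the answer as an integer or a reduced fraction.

17

1. [ext C1·C2]  r_C2² + 15r_C2 − 544 = 0  ⇒  r_C2 = 17 (r>0 drops 1)
2. [ext C2·C3]  r_C2² + (44/3)r_C2 − 1615/3 = 0  ⇒  r_C2 = 17 (r>0 drops 1)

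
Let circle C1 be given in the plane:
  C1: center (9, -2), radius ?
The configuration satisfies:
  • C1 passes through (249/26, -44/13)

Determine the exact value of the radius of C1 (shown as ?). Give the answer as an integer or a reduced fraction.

1. [C1∋P]  r_C1² − 9/4 = 0  ⇒  r_C1 = 3/2 (r>0 drops 1)

3/2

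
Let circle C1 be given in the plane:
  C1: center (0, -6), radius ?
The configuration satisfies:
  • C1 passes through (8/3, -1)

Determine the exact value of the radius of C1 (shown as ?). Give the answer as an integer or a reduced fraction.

1. [C1∋P]  r_C1² − 289/9 = 0  ⇒  r_C1 = 17/3 (r>0 drops 1)

17/3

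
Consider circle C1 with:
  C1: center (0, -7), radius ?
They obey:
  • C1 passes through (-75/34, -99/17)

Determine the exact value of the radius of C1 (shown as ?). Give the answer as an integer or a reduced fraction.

1. [C1∋P]  r_C1² − 25/4 = 0  ⇒  r_C1 = 5/2 (r>0 drops 1)

5/2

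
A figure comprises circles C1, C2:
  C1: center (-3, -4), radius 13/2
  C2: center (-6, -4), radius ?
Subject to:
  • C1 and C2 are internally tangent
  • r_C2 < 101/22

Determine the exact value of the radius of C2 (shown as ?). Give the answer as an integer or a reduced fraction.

1. [int C1,C2]  r_C2² − 13r_C2 + 133/4 = 0  ⇒  r_C2 = 7/2 or 19/2
2. given r_C2 < 101/22: keep 7/2

7/2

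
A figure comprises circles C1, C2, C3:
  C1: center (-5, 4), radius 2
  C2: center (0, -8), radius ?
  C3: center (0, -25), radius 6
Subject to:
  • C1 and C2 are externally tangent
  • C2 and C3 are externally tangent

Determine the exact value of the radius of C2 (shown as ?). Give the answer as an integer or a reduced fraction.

1. [ext C1·C2]  r_C2² + 4r_C2 − 165 = 0  ⇒  r_C2 = 11 (r>0 drops 1)
2. [ext C2·C3]  r_C2² + 12r_C2 − 253 = 0  ⇒  r_C2 = 11 (r>0 drops 1)

11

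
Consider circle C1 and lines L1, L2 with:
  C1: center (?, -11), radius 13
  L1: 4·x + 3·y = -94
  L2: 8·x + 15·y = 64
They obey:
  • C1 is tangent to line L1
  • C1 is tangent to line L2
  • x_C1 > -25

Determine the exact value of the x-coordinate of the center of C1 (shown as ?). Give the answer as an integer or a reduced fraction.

1

1. [C1‖L1]  x_C1² + (61/2)x_C1 − 63/2 = 0  ⇒  x_C1 = -63/2 or 1
2. [C1‖L2]  x_C1² − (229/4)x_C1 + 225/4 = 0  ⇒  x_C1 = 1 or 225/4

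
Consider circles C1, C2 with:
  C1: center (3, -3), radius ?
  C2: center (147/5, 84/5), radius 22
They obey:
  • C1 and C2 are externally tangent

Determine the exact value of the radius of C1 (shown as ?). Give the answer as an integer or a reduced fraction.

1. [ext C1·C2]  r_C1² + 44r_C1 − 605 = 0  ⇒  r_C1 = 11 (r>0 drops 1)

11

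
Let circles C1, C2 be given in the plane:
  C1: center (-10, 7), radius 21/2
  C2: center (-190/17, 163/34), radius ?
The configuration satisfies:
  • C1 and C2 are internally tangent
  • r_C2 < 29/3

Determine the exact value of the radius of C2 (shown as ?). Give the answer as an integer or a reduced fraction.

1. [int C1,C2]  r_C2² − 21r_C2 + 104 = 0  ⇒  r_C2 = 8 or 13
2. given r_C2 < 29/3: keep 8

8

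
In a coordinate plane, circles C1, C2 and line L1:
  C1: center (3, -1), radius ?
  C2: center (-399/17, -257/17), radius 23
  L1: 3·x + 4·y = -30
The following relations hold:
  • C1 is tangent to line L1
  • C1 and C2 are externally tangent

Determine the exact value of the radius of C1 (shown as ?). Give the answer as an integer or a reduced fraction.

1. [C1‖L1]  r_C1² − 49 = 0  ⇒  r_C1 = 7 (r>0 drops 1)
2. [ext C1·C2]  r_C1² + 46r_C1 − 371 = 0  ⇒  r_C1 = 7 (r>0 drops 1)

7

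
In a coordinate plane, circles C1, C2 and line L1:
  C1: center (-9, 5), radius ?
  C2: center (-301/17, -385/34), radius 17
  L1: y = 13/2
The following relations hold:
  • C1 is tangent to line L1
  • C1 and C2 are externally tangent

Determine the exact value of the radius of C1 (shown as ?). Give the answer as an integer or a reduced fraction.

1. [C1‖L1]  r_C1² − 9/4 = 0  ⇒  r_C1 = 3/2 (r>0 drops 1)
2. [ext C1·C2]  r_C1² + 34r_C1 − 213/4 = 0  ⇒  r_C1 = 3/2 (r>0 drops 1)

3/2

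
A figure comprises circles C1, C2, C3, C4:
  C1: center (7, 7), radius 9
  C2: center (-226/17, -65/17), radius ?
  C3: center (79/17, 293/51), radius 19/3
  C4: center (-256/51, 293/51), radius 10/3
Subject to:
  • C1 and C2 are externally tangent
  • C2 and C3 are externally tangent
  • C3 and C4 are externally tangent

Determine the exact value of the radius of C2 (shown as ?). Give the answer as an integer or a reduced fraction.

14

1. [ext C1·C2]  r_C2² + 18r_C2 − 448 = 0  ⇒  r_C2 = 14 (r>0 drops 1)
2. [ext C2·C3]  r_C2² + (38/3)r_C2 − 1120/3 = 0  ⇒  r_C2 = 14 (r>0 drops 1)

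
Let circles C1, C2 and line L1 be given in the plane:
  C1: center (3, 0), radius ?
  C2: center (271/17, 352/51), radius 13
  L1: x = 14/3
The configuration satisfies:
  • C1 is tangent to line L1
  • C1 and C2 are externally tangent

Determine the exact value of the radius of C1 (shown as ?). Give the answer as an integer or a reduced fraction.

5/3

1. [C1‖L1]  r_C1² − 25/9 = 0  ⇒  r_C1 = 5/3 (r>0 drops 1)
2. [ext C1·C2]  r_C1² + 26r_C1 − 415/9 = 0  ⇒  r_C1 = 5/3 (r>0 drops 1)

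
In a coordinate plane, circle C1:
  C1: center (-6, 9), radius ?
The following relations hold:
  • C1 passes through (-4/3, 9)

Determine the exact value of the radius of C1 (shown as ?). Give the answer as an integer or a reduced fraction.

1. [C1∋P]  r_C1² − 196/9 = 0  ⇒  r_C1 = 14/3 (r>0 drops 1)

14/3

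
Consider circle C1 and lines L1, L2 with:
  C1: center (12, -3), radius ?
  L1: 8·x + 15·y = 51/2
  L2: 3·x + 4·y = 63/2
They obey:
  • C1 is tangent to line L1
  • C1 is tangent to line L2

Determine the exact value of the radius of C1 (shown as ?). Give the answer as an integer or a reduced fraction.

1. [C1‖L1]  r_C1² − 9/4 = 0  ⇒  r_C1 = 3/2 (r>0 drops 1)
2. [C1‖L2]  r_C1² − 9/4 = 0  ⇒  r_C1 = 3/2 (r>0 drops 1)

3/2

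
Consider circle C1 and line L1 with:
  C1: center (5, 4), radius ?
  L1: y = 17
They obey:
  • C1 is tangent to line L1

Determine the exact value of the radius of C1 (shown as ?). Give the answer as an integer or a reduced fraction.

1. [C1‖L1]  r_C1² − 169 = 0  ⇒  r_C1 = 13 (r>0 drops 1)

13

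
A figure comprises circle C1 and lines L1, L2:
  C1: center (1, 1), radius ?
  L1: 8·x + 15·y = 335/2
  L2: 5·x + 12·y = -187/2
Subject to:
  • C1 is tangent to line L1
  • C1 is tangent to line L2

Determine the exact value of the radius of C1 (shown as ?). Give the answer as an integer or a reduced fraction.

1. [C1‖L1]  r_C1² − 289/4 = 0  ⇒  r_C1 = 17/2 (r>0 drops 1)
2. [C1‖L2]  r_C1² − 289/4 = 0  ⇒  r_C1 = 17/2 (r>0 drops 1)

17/2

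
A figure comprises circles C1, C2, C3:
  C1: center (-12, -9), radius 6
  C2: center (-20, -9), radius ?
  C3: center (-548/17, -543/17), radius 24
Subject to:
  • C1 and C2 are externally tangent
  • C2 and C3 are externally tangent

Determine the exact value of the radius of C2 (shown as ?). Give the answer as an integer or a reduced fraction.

2

1. [ext C1·C2]  r_C2² + 12r_C2 − 28 = 0  ⇒  r_C2 = 2 (r>0 drops 1)
2. [ext C2·C3]  r_C2² + 48r_C2 − 100 = 0  ⇒  r_C2 = 2 (r>0 drops 1)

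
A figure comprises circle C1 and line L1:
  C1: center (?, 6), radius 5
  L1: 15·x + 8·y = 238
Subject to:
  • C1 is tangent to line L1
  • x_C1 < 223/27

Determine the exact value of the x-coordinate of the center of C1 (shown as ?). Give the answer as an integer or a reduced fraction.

1. [C1‖L1]  x_C1² − (76/3)x_C1 + 385/3 = 0  ⇒  x_C1 = 7 or 55/3
2. given x_C1 < 223/27: keep 7

7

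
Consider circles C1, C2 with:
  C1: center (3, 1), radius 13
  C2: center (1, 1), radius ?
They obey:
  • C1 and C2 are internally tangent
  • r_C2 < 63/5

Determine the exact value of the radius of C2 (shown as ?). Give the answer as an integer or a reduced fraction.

1. [int C1,C2]  r_C2² − 26r_C2 + 165 = 0  ⇒  r_C2 = 11 or 15
2. given r_C2 < 63/5: keep 11

11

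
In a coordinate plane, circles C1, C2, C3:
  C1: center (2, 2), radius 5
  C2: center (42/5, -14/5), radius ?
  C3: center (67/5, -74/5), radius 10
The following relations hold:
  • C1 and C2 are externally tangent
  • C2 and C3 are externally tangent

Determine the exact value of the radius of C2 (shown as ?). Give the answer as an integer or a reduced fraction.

3

1. [ext C1·C2]  r_C2² + 10r_C2 − 39 = 0  ⇒  r_C2 = 3 (r>0 drops 1)
2. [ext C2·C3]  r_C2² + 20r_C2 − 69 = 0  ⇒  r_C2 = 3 (r>0 drops 1)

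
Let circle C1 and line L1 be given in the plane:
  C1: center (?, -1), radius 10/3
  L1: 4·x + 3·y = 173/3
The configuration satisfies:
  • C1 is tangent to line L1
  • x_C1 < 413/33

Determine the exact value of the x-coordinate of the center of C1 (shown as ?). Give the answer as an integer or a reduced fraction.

11

1. [C1‖L1]  x_C1² − (91/3)x_C1 + 638/3 = 0  ⇒  x_C1 = 11 or 58/3
2. given x_C1 < 413/33: keep 11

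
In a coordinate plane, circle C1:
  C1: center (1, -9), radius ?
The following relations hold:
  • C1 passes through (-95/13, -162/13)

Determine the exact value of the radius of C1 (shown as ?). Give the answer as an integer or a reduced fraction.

1. [C1∋P]  r_C1² − 81 = 0  ⇒  r_C1 = 9 (r>0 drops 1)

9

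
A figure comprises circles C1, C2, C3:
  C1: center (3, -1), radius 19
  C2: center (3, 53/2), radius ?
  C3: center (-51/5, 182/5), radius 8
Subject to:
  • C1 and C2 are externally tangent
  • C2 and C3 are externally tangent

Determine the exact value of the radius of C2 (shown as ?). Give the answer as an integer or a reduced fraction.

1. [ext C1·C2]  r_C2² + 38r_C2 − 1581/4 = 0  ⇒  r_C2 = 17/2 (r>0 drops 1)
2. [ext C2·C3]  r_C2² + 16r_C2 − 833/4 = 0  ⇒  r_C2 = 17/2 (r>0 drops 1)

17/2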